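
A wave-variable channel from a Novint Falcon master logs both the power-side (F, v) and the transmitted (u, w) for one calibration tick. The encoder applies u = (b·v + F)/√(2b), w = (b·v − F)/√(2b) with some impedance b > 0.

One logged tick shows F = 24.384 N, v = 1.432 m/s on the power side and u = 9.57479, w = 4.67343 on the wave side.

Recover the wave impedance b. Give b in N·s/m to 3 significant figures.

b = 49.5 N·s/m

u + w = 14.24822;  u + w = √(2b)·v, so √(2b) = 14.24822/1.432 = 9.94987.
b = (√(2b))²/2 = 99.00000/2 = 49.50000.
(Check via u − w = 2F/√(2b): u − w = 4.90136, 2F/√(2b) = 4.90137.)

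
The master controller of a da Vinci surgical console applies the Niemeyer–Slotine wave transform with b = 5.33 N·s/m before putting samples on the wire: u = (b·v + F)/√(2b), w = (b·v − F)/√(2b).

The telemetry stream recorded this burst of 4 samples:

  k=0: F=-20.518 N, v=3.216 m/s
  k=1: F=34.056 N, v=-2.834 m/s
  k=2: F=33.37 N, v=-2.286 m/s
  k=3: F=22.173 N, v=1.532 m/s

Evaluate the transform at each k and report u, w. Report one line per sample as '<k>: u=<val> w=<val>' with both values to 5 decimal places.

k=0: b·v=5.33×3.216=17.14128; √(2b)=3.26497; u=(17.14128+(-20.518))/3.26497=-1.03423, w=(17.14128−(-20.518))/3.26497=11.53436
k=1: b·v=5.33×(-2.834)=-15.10522; √(2b)=3.26497; u=(-15.10522+34.056)/3.26497=5.80428, w=(-15.10522−34.056)/3.26497=-15.05719
k=2: b·v=5.33×(-2.286)=-12.18438; √(2b)=3.26497; u=(-12.18438+33.37)/3.26497=6.48877, w=(-12.18438−33.37)/3.26497=-13.95248
k=3: b·v=5.33×1.532=8.16556; √(2b)=3.26497; u=(8.16556+22.173)/3.26497=9.29215, w=(8.16556−22.173)/3.26497=-4.29023

0: u=-1.03423 w=11.53436
1: u=5.80428 w=-15.05719
2: u=6.48877 w=-13.95248
3: u=9.29215 w=-4.29023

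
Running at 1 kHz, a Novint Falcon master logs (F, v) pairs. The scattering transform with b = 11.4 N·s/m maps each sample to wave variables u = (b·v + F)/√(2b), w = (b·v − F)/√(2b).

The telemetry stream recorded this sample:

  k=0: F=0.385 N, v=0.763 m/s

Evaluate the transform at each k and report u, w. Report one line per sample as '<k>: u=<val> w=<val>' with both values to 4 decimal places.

0: u=1.9023 w=1.7410

k=0: b·v=11.4×0.763=8.6982; √(2b)=4.7749; u=(8.6982+0.385)/4.7749=1.9023, w=(8.6982−0.385)/4.7749=1.7410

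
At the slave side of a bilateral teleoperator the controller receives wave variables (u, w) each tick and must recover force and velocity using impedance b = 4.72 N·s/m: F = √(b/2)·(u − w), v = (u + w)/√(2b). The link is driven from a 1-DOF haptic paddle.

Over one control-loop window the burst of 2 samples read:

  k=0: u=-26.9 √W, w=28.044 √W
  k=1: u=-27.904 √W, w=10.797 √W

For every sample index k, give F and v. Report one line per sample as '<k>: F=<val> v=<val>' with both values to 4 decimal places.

k=0: u−w=-54.9440, u+w=1.1440; √(b/2)=1.5362, √(2b)=3.0725; F=1.5362×(-54.944)=-84.4066, v=1.1440/3.0725=0.3723
k=1: u−w=-38.7010, u+w=-17.1070; √(b/2)=1.5362, √(2b)=3.0725; F=1.5362×(-38.701)=-59.4536, v=-17.1070/3.0725=-5.5679

0: F=-84.4066 v=0.3723
1: F=-59.4536 v=-5.5679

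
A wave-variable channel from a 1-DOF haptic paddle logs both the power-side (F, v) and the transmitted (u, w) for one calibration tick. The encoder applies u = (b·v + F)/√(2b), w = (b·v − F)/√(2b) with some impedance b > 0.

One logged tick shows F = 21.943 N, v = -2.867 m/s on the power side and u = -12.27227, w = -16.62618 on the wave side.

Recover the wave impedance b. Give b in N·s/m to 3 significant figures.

u + w = -28.8985;  u + w = √(2b)·v, so √(2b) = -28.8985/(-2.867) = 10.0797.
b = (√(2b))²/2 = 101.6000/2 = 50.8000.
(Check via u − w = 2F/√(2b): u − w = 4.3539, 2F/√(2b) = 4.3539.)

b = 50.8 N·s/m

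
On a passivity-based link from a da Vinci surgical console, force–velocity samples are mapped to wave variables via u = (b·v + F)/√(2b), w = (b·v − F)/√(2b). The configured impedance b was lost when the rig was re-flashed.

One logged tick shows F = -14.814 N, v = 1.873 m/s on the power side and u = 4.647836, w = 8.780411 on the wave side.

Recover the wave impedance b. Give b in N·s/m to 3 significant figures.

u + w = 13.428247;  u + w = √(2b)·v, so √(2b) = 13.428247/1.873 = 7.169379.
b = (√(2b))²/2 = 51.399996/2 = 25.699998.
(Check via u − w = 2F/√(2b): u − w = -4.132575, 2F/√(2b) = -4.132575.)

b = 25.7 N·s/m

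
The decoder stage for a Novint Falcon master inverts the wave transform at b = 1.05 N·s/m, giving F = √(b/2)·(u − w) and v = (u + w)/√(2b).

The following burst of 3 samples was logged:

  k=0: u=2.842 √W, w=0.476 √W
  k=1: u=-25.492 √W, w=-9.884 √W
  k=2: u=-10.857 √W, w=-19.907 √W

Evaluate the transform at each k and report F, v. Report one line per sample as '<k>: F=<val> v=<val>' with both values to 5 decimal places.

k=0: u−w=2.36600, u+w=3.31800; √(b/2)=0.72457, √(2b)=1.44914; F=0.72457×2.366=1.71433, v=3.31800/1.44914=2.28964
k=1: u−w=-15.60800, u+w=-35.37600; √(b/2)=0.72457, √(2b)=1.44914; F=0.72457×(-15.608)=-11.30907, v=-35.37600/1.44914=-24.41176
k=2: u−w=9.05000, u+w=-30.76400; √(b/2)=0.72457, √(2b)=1.44914; F=0.72457×9.05=6.55735, v=-30.76400/1.44914=-21.22918

0: F=1.71433 v=2.28964
1: F=-11.30907 v=-24.41176
2: F=6.55735 v=-21.22918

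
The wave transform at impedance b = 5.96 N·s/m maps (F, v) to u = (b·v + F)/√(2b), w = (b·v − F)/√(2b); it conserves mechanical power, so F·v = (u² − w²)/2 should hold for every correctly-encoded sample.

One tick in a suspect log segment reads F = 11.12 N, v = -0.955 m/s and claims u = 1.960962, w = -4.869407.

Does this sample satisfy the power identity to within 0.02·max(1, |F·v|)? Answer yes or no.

no

F·v = 11.12×(-0.955) = -10.619600 W.
(u² − w²)/2 = (3.845372 − 23.711125)/2 = -9.932876 W.
|Δ| = 0.686724;  2% of max(1, |F·v|) = 0.212392.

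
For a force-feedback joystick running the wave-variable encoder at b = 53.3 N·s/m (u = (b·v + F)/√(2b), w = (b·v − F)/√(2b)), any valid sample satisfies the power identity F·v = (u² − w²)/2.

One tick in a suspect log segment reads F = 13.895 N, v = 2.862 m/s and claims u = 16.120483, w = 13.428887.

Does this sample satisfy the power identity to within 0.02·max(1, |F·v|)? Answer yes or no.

yes

F·v = 13.895×2.862 = 39.767490 W.
(u² − w²)/2 = (259.869972 − 180.335006)/2 = 39.767483 W.
|Δ| = 0.000007;  2% of max(1, |F·v|) = 0.795350.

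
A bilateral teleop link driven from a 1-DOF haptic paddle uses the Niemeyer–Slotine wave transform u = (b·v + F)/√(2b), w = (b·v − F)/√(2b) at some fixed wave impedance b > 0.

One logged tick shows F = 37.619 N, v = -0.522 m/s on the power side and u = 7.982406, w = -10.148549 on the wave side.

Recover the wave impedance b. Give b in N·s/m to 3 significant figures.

u + w = -2.166143;  u + w = √(2b)·v, so √(2b) = -2.166143/(-0.522) = 4.149699.
b = (√(2b))²/2 = 17.220004/2 = 8.610002.
(Check via u − w = 2F/√(2b): u − w = 18.130955, 2F/√(2b) = 18.130953.)

b = 8.61 N·s/m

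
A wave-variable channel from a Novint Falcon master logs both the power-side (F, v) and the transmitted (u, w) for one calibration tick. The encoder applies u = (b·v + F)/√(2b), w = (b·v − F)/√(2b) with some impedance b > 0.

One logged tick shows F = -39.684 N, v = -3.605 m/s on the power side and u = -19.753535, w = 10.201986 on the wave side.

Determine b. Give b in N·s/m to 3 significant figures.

u + w = -9.551549;  u + w = √(2b)·v, so √(2b) = -9.551549/(-3.605) = 2.649528.
b = (√(2b))²/2 = 7.019999/2 = 3.510000.
(Check via u − w = 2F/√(2b): u − w = -29.955521, 2F/√(2b) = -29.955522.)

b = 3.51 N·s/m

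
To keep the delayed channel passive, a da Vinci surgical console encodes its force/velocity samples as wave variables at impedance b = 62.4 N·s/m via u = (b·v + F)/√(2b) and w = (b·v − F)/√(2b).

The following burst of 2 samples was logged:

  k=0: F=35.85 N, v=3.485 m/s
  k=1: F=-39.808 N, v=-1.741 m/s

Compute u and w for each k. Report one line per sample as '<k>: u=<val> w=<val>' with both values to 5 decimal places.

0: u=22.67524 w=16.25706
1: u=-13.28808 w=-6.16131

k=0: b·v=62.4×3.485=217.46400; √(2b)=11.17139; u=(217.46400+35.85)/11.17139=22.67524, w=(217.46400−35.85)/11.17139=16.25706
k=1: b·v=62.4×(-1.741)=-108.63840; √(2b)=11.17139; u=(-108.63840+(-39.808))/11.17139=-13.28808, w=(-108.63840−(-39.808))/11.17139=-6.16131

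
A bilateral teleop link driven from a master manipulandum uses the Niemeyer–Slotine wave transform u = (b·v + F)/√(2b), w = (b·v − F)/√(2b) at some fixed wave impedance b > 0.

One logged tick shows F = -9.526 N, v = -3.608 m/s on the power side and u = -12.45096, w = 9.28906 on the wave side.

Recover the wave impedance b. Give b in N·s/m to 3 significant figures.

b = 0.384 N·s/m

u + w = -3.1619;  u + w = √(2b)·v, so √(2b) = -3.1619/(-3.608) = 0.8764.
b = (√(2b))²/2 = 0.7680/2 = 0.3840.
(Check via u − w = 2F/√(2b): u − w = -21.7400, 2F/√(2b) = -21.7400.)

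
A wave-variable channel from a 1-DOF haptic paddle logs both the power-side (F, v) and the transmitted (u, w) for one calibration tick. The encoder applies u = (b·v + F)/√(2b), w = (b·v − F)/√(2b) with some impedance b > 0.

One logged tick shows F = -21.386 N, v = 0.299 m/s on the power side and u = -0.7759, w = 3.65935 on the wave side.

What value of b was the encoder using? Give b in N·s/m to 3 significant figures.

b = 46.5 N·s/m

u + w = 2.8834;  u + w = √(2b)·v, so √(2b) = 2.8834/0.299 = 9.6436.
b = (√(2b))²/2 = 92.9999/2 = 46.4999.
(Check via u − w = 2F/√(2b): u − w = -4.4352, 2F/√(2b) = -4.4353.)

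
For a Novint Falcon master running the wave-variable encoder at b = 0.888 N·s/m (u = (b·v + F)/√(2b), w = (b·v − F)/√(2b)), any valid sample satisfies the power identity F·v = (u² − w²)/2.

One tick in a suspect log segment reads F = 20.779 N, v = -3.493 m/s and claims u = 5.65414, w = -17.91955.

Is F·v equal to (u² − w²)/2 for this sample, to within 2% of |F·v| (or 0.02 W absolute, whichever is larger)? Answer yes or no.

no

F·v = 20.779×(-3.493) = -72.5810 W.
(u² − w²)/2 = (31.9693 − 321.1103)/2 = -144.5705 W.
|Δ| = 71.9894;  2% of max(1, |F·v|) = 1.4516.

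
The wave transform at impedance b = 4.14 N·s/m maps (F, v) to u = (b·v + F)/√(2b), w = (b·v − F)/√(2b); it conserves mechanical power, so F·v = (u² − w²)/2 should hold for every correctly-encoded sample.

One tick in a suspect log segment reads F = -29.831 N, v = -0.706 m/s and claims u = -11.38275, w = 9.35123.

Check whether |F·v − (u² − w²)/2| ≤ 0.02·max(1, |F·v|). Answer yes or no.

F·v = (-29.831)×(-0.706) = 21.0607 W.
(u² − w²)/2 = (129.5670 − 87.4455)/2 = 21.0607 W.
|Δ| = 0.0001;  2% of max(1, |F·v|) = 0.4212.

yes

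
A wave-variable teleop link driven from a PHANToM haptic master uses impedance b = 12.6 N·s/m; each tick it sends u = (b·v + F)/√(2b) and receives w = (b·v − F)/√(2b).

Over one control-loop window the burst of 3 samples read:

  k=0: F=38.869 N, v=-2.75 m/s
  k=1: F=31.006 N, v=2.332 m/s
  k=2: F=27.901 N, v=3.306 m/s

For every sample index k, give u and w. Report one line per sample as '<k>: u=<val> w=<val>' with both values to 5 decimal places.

k=0: b·v=12.6×(-2.75)=-34.65000; √(2b)=5.01996; u=(-34.65000+38.869)/5.01996=0.84044, w=(-34.65000−38.869)/5.01996=-14.64534
k=1: b·v=12.6×2.332=29.38320; √(2b)=5.01996; u=(29.38320+31.006)/5.01996=12.02982, w=(29.38320−31.006)/5.01996=-0.32327
k=2: b·v=12.6×3.306=41.65560; √(2b)=5.01996; u=(41.65560+27.901)/5.01996=13.85601, w=(41.65560−27.901)/5.01996=2.73998

0: u=0.84044 w=-14.64534
1: u=12.02982 w=-0.32327
2: u=13.85601 w=2.73998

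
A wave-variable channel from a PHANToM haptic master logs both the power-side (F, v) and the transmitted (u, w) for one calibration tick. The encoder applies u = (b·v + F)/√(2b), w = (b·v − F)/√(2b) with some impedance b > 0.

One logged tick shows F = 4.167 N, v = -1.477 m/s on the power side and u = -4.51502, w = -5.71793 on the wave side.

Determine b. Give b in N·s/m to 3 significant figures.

u + w = -10.2329;  u + w = √(2b)·v, so √(2b) = -10.2329/(-1.477) = 6.9282.
b = (√(2b))²/2 = 47.9999/2 = 24.0000.
(Check via u − w = 2F/√(2b): u − w = 1.2029, 2F/√(2b) = 1.2029.)

b = 24 N·s/m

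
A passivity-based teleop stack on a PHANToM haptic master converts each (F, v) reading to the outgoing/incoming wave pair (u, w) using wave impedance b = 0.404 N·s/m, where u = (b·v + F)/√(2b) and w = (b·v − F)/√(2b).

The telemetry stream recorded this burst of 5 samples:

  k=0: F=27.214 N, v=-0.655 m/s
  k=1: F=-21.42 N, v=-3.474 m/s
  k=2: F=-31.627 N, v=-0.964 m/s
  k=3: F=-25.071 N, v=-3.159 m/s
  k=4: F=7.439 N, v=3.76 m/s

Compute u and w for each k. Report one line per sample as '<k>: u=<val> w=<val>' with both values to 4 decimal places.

0: u=29.9808 w=-30.5696
1: u=-25.3908 w=22.2681
2: u=-35.6178 w=34.7513
3: u=-29.3109 w=26.4713
4: u=9.9657 w=-6.5859

k=0: b·v=0.404×(-0.655)=-0.2646; √(2b)=0.8989; u=(-0.2646+27.214)/0.8989=29.9808, w=(-0.2646−27.214)/0.8989=-30.5696
k=1: b·v=0.404×(-3.474)=-1.4035; √(2b)=0.8989; u=(-1.4035+(-21.42))/0.8989=-25.3908, w=(-1.4035−(-21.42))/0.8989=22.2681
k=2: b·v=0.404×(-0.964)=-0.3895; √(2b)=0.8989; u=(-0.3895+(-31.627))/0.8989=-35.6178, w=(-0.3895−(-31.627))/0.8989=34.7513
k=3: b·v=0.404×(-3.159)=-1.2762; √(2b)=0.8989; u=(-1.2762+(-25.071))/0.8989=-29.3109, w=(-1.2762−(-25.071))/0.8989=26.4713
k=4: b·v=0.404×3.76=1.5190; √(2b)=0.8989; u=(1.5190+7.439)/0.8989=9.9657, w=(1.5190−7.439)/0.8989=-6.5859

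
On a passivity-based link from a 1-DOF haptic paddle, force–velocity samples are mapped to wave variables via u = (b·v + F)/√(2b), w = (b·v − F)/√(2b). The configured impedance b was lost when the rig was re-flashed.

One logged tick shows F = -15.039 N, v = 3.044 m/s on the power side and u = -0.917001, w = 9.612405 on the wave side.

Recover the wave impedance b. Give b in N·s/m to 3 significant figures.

u + w = 8.695404;  u + w = √(2b)·v, so √(2b) = 8.695404/3.044 = 2.856572.
b = (√(2b))²/2 = 8.160001/2 = 4.080001.
(Check via u − w = 2F/√(2b): u − w = -10.529406, 2F/√(2b) = -10.529405.)

b = 4.08 N·s/m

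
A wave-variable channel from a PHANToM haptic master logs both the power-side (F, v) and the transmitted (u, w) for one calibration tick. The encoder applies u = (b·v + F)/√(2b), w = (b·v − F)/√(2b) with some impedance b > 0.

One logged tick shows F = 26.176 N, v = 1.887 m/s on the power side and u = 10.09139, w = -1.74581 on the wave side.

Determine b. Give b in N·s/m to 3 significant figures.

b = 9.78 N·s/m

u + w = 8.3456;  u + w = √(2b)·v, so √(2b) = 8.3456/1.887 = 4.4227.
b = (√(2b))²/2 = 19.5600/2 = 9.7800.
(Check via u − w = 2F/√(2b): u − w = 11.8372, 2F/√(2b) = 11.8372.)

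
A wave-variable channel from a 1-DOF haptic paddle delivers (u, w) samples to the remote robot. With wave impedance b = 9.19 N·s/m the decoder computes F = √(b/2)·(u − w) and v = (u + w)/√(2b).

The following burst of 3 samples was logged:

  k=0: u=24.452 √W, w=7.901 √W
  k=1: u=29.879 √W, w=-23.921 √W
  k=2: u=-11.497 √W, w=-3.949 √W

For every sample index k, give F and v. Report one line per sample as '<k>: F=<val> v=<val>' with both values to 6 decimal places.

k=0: u−w=16.551000, u+w=32.353000; √(b/2)=2.143595, √(2b)=4.287190; F=2.143595×16.551=35.478643, v=32.353000/4.287190=7.546434
k=1: u−w=53.800000, u+w=5.958000; √(b/2)=2.143595, √(2b)=4.287190; F=2.143595×53.8=115.325417, v=5.958000/4.287190=1.389721
k=2: u−w=-7.548000, u+w=-15.446000; √(b/2)=2.143595, √(2b)=4.287190; F=2.143595×(-7.548)=-16.179856, v=-15.446000/4.287190=-3.602826

0: F=35.478643 v=7.546434
1: F=115.325417 v=1.389721
2: F=-16.179856 v=-3.602826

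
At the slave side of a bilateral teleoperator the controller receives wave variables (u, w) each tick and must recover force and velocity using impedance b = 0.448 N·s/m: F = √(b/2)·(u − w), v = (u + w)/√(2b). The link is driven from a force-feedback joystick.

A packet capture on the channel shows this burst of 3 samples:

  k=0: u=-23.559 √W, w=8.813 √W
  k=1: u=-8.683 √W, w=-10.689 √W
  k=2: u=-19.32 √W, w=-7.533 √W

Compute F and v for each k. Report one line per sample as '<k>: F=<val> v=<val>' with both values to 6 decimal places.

0: F=-15.321227 v=-15.578306
1: F=0.949412 v=-20.465410
2: F=-5.578627 v=-28.368659

k=0: u−w=-32.372000, u+w=-14.746000; √(b/2)=0.473286, √(2b)=0.946573; F=0.473286×(-32.372)=-15.321227, v=-14.746000/0.946573=-15.578306
k=1: u−w=2.006000, u+w=-19.372000; √(b/2)=0.473286, √(2b)=0.946573; F=0.473286×2.006=0.949412, v=-19.372000/0.946573=-20.465410
k=2: u−w=-11.787000, u+w=-26.853000; √(b/2)=0.473286, √(2b)=0.946573; F=0.473286×(-11.787)=-5.578627, v=-26.853000/0.946573=-28.368659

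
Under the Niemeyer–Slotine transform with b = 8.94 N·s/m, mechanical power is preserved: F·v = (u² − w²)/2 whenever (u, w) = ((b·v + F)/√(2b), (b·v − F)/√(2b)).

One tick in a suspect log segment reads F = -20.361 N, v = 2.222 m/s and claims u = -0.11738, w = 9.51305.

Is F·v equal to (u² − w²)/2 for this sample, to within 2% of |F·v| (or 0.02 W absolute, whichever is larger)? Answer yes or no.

yes

F·v = (-20.361)×2.222 = -45.24214 W.
(u² − w²)/2 = (0.01378 − 90.49812)/2 = -45.24217 W.
|Δ| = 0.00003;  2% of max(1, |F·v|) = 0.90484.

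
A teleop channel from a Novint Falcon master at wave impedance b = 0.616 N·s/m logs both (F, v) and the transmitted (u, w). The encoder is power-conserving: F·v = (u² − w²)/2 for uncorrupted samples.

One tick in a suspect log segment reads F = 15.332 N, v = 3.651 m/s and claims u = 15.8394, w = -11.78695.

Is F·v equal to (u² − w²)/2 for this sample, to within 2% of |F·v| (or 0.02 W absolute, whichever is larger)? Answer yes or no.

F·v = 15.332×3.651 = 55.9771 W.
(u² − w²)/2 = (250.8866 − 138.9322)/2 = 55.9772 W.
|Δ| = 0.0001;  2% of max(1, |F·v|) = 1.1195.

yes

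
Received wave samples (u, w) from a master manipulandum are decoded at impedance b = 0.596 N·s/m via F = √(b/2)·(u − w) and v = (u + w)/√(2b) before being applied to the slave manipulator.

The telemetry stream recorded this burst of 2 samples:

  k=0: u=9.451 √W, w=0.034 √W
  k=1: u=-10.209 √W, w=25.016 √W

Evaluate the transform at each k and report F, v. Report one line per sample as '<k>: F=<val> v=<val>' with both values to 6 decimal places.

0: F=5.140682 v=8.687588
1: F=-19.229108 v=13.562163

k=0: u−w=9.417000, u+w=9.485000; √(b/2)=0.545894, √(2b)=1.091788; F=0.545894×9.417=5.140682, v=9.485000/1.091788=8.687588
k=1: u−w=-35.225000, u+w=14.807000; √(b/2)=0.545894, √(2b)=1.091788; F=0.545894×(-35.225)=-19.229108, v=14.807000/1.091788=13.562163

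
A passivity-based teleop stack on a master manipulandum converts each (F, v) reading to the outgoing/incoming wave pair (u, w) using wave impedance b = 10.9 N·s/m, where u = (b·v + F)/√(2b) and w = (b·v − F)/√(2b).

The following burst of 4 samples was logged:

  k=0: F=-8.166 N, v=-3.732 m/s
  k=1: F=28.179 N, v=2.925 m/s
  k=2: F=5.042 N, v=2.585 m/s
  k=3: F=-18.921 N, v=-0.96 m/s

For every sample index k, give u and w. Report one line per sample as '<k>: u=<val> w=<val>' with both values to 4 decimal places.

k=0: b·v=10.9×(-3.732)=-40.6788; √(2b)=4.6690; u=(-40.6788+(-8.166))/4.6690=-10.4614, w=(-40.6788−(-8.166))/4.6690=-6.9635
k=1: b·v=10.9×2.925=31.8825; √(2b)=4.6690; u=(31.8825+28.179)/4.6690=12.8638, w=(31.8825−28.179)/4.6690=0.7932
k=2: b·v=10.9×2.585=28.1765; √(2b)=4.6690; u=(28.1765+5.042)/4.6690=7.1146, w=(28.1765−5.042)/4.6690=4.9549
k=3: b·v=10.9×(-0.96)=-10.4640; √(2b)=4.6690; u=(-10.4640+(-18.921))/4.6690=-6.2936, w=(-10.4640−(-18.921))/4.6690=1.8113

0: u=-10.4614 w=-6.9635
1: u=12.8638 w=0.7932
2: u=7.1146 w=4.9549
3: u=-6.2936 w=1.8113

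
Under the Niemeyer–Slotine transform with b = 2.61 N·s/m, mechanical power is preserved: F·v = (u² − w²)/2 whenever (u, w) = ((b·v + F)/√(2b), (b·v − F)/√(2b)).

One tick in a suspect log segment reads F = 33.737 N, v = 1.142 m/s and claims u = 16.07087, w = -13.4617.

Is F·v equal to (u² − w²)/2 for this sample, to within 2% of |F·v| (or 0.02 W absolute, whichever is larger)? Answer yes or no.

F·v = 33.737×1.142 = 38.52765 W.
(u² − w²)/2 = (258.27286 − 181.21737)/2 = 38.52775 W.
|Δ| = 0.00009;  2% of max(1, |F·v|) = 0.77055.

yes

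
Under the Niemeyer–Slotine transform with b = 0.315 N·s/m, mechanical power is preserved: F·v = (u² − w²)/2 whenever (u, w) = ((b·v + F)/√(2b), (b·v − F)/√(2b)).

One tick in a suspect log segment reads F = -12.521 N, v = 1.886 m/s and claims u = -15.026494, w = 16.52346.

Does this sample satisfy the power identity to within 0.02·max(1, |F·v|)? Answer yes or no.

yes

F·v = (-12.521)×1.886 = -23.614606 W.
(u² − w²)/2 = (225.795522 − 273.024730)/2 = -23.614604 W.
|Δ| = 0.000002;  2% of max(1, |F·v|) = 0.472292.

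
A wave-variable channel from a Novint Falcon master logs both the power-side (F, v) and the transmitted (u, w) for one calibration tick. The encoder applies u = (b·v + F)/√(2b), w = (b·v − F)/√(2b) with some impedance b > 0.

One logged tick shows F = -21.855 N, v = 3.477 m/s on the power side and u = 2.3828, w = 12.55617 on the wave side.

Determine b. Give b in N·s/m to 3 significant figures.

u + w = 14.9390;  u + w = √(2b)·v, so √(2b) = 14.9390/3.477 = 4.2965.
b = (√(2b))²/2 = 18.4600/2 = 9.2300.
(Check via u − w = 2F/√(2b): u − w = -10.1734, 2F/√(2b) = -10.1734.)

b = 9.23 N·s/m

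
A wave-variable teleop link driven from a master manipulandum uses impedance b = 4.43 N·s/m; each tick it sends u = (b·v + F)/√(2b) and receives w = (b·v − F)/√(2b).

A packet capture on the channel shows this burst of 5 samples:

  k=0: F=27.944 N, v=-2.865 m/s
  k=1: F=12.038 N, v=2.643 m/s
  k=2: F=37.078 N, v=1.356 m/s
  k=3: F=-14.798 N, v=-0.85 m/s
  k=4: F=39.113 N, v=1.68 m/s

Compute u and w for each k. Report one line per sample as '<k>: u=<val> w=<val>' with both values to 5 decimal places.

0: u=5.12403 w=-13.65191
1: u=7.97779 w=-0.11070
2: u=14.47472 w=-10.43848
3: u=-6.23653 w=3.70644
4: u=15.64059 w=-10.63995

k=0: b·v=4.43×(-2.865)=-12.69195; √(2b)=2.97658; u=(-12.69195+27.944)/2.97658=5.12403, w=(-12.69195−27.944)/2.97658=-13.65191
k=1: b·v=4.43×2.643=11.70849; √(2b)=2.97658; u=(11.70849+12.038)/2.97658=7.97779, w=(11.70849−12.038)/2.97658=-0.11070
k=2: b·v=4.43×1.356=6.00708; √(2b)=2.97658; u=(6.00708+37.078)/2.97658=14.47472, w=(6.00708−37.078)/2.97658=-10.43848
k=3: b·v=4.43×(-0.85)=-3.76550; √(2b)=2.97658; u=(-3.76550+(-14.798))/2.97658=-6.23653, w=(-3.76550−(-14.798))/2.97658=3.70644
k=4: b·v=4.43×1.68=7.44240; √(2b)=2.97658; u=(7.44240+39.113)/2.97658=15.64059, w=(7.44240−39.113)/2.97658=-10.63995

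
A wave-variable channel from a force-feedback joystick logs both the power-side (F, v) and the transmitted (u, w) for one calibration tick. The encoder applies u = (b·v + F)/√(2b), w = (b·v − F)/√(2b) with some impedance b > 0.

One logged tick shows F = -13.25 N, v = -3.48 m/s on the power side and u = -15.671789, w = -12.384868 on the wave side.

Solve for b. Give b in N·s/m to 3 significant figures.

u + w = -28.056657;  u + w = √(2b)·v, so √(2b) = -28.056657/(-3.48) = 8.062258.
b = (√(2b))²/2 = 65.000000/2 = 32.500000.
(Check via u − w = 2F/√(2b): u − w = -3.286921, 2F/√(2b) = -3.286920.)

b = 32.5 N·s/m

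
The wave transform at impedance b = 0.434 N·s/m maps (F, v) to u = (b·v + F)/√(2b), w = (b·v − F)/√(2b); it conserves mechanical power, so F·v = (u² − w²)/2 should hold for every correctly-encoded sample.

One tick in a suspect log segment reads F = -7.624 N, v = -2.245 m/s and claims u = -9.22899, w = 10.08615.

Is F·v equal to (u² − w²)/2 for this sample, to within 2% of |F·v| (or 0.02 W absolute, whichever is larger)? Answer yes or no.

F·v = (-7.624)×(-2.245) = 17.1159 W.
(u² − w²)/2 = (85.1743 − 101.7304)/2 = -8.2781 W.
|Δ| = 25.3940;  2% of max(1, |F·v|) = 0.3423.

no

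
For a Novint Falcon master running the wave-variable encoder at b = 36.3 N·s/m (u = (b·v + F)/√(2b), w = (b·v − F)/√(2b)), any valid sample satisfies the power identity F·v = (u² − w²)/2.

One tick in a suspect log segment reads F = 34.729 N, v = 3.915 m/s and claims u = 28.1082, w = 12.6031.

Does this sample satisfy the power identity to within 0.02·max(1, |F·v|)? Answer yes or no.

F·v = 34.729×3.915 = 135.9640 W.
(u² − w²)/2 = (790.0709 − 158.8381)/2 = 315.6164 W.
|Δ| = 179.6524;  2% of max(1, |F·v|) = 2.7193.

no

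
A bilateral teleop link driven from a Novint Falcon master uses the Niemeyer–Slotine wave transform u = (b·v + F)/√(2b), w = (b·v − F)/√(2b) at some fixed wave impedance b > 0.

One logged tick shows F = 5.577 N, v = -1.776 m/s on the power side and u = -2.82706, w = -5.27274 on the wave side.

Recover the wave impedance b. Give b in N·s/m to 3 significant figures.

b = 10.4 N·s/m

u + w = -8.0998;  u + w = √(2b)·v, so √(2b) = -8.0998/(-1.776) = 4.5607.
b = (√(2b))²/2 = 20.8000/2 = 10.4000.
(Check via u − w = 2F/√(2b): u − w = 2.4457, 2F/√(2b) = 2.4457.)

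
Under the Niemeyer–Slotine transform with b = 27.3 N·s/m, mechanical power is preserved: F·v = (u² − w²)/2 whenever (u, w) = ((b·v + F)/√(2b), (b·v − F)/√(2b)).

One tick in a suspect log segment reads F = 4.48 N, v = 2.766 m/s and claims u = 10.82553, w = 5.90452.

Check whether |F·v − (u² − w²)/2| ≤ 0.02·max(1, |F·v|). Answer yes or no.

F·v = 4.48×2.766 = 12.39168 W.
(u² − w²)/2 = (117.19210 − 34.86336)/2 = 41.16437 W.
|Δ| = 28.77269;  2% of max(1, |F·v|) = 0.24783.

no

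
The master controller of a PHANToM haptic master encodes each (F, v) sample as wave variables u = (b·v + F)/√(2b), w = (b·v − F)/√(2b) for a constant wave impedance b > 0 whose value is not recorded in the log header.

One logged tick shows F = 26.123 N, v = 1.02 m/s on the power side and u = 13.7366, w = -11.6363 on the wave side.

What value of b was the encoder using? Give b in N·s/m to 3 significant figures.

b = 2.12 N·s/m

u + w = 2.1003;  u + w = √(2b)·v, so √(2b) = 2.1003/1.02 = 2.0591.
b = (√(2b))²/2 = 4.2400/2 = 2.1200.
(Check via u − w = 2F/√(2b): u − w = 25.3729, 2F/√(2b) = 25.3730.)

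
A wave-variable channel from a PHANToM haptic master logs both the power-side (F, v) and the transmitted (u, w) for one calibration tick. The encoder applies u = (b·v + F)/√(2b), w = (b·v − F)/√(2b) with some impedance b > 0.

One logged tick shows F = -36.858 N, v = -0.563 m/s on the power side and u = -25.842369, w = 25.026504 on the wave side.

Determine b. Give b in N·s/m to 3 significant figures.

u + w = -0.815865;  u + w = √(2b)·v, so √(2b) = -0.815865/(-0.563) = 1.449139.
b = (√(2b))²/2 = 2.100003/2 = 1.050001.
(Check via u − w = 2F/√(2b): u − w = -50.868873, 2F/√(2b) = -50.868842.)

b = 1.05 N·s/m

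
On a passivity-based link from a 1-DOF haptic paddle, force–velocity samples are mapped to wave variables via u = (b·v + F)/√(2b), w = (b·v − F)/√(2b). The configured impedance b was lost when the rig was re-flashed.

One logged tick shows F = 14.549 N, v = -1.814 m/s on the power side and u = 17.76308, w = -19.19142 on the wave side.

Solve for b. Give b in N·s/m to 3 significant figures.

u + w = -1.42834;  u + w = √(2b)·v, so √(2b) = -1.42834/(-1.814) = 0.78740.
b = (√(2b))²/2 = 0.62000/2 = 0.31000.
(Check via u − w = 2F/√(2b): u − w = 36.95450, 2F/√(2b) = 36.95463.)

b = 0.31 N·s/m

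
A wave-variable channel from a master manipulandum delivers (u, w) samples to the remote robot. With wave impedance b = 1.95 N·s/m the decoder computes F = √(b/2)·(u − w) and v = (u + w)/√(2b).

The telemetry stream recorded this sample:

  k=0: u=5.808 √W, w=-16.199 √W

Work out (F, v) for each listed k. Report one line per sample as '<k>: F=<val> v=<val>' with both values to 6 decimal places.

0: F=21.730171 v=-5.261687

k=0: u−w=22.007000, u+w=-10.391000; √(b/2)=0.987421, √(2b)=1.974842; F=0.987421×22.007=21.730171, v=-10.391000/1.974842=-5.261687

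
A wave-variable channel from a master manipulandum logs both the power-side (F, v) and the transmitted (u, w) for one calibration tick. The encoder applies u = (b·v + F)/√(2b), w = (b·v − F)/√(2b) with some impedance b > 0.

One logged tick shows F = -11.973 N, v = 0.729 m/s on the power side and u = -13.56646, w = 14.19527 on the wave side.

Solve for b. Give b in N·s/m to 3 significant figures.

b = 0.372 N·s/m

u + w = 0.62881;  u + w = √(2b)·v, so √(2b) = 0.62881/0.729 = 0.86257.
b = (√(2b))²/2 = 0.74402/2 = 0.37201.
(Check via u − w = 2F/√(2b): u − w = -27.76173, 2F/√(2b) = -27.76138.)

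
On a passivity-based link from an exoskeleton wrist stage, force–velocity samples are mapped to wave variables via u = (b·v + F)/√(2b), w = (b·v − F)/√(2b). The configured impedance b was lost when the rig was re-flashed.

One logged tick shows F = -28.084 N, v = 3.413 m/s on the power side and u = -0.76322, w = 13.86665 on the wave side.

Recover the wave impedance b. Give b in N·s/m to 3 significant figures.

u + w = 13.1034;  u + w = √(2b)·v, so √(2b) = 13.1034/3.413 = 3.8393.
b = (√(2b))²/2 = 14.7400/2 = 7.3700.
(Check via u − w = 2F/√(2b): u − w = -14.6299, 2F/√(2b) = -14.6299.)

b = 7.37 N·s/m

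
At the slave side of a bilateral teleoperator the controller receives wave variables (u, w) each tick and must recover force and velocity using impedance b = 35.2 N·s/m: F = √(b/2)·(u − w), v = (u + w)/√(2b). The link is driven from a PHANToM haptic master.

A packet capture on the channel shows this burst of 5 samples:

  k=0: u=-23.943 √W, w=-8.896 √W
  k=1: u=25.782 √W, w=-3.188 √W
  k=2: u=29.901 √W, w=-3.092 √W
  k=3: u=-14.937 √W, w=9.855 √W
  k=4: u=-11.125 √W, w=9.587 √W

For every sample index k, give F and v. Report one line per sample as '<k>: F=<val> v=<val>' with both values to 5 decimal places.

k=0: u−w=-15.04700, u+w=-32.83900; √(b/2)=4.19524, √(2b)=8.39047; F=4.19524×(-15.047)=-63.12571, v=-32.83900/8.39047=-3.91384
k=1: u−w=28.97000, u+w=22.59400; √(b/2)=4.19524, √(2b)=8.39047; F=4.19524×28.97=121.53597, v=22.59400/8.39047=2.69282
k=2: u−w=32.99300, u+w=26.80900; √(b/2)=4.19524, √(2b)=8.39047; F=4.19524×32.993=138.41340, v=26.80900/8.39047=3.19517
k=3: u−w=-24.79200, u+w=-5.08200; √(b/2)=4.19524, √(2b)=8.39047; F=4.19524×(-24.792)=-104.00828, v=-5.08200/8.39047=-0.60569
k=4: u−w=-20.71200, u+w=-1.53800; √(b/2)=4.19524, √(2b)=8.39047; F=4.19524×(-20.712)=-86.89172, v=-1.53800/8.39047=-0.18330

0: F=-63.12571 v=-3.91384
1: F=121.53597 v=2.69282
2: F=138.41340 v=3.19517
3: F=-104.00828 v=-0.60569
4: F=-86.89172 v=-0.18330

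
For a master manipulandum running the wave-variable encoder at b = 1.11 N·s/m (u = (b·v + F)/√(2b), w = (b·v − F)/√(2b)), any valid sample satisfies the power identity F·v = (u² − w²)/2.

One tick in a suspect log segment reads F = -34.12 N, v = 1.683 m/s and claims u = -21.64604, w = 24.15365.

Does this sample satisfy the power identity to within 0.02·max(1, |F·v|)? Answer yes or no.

F·v = (-34.12)×1.683 = -57.4240 W.
(u² − w²)/2 = (468.5510 − 583.3988)/2 = -57.4239 W.
|Δ| = 0.0001;  2% of max(1, |F·v|) = 1.1485.

yes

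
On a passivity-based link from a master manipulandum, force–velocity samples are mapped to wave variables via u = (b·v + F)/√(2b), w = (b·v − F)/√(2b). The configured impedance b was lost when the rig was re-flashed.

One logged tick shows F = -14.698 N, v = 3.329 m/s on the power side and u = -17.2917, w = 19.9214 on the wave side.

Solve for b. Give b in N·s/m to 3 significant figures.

u + w = 2.6297;  u + w = √(2b)·v, so √(2b) = 2.6297/3.329 = 0.7899.
b = (√(2b))²/2 = 0.6240/2 = 0.3120.
(Check via u − w = 2F/√(2b): u − w = -37.2131, 2F/√(2b) = -37.2131.)

b = 0.312 N·s/m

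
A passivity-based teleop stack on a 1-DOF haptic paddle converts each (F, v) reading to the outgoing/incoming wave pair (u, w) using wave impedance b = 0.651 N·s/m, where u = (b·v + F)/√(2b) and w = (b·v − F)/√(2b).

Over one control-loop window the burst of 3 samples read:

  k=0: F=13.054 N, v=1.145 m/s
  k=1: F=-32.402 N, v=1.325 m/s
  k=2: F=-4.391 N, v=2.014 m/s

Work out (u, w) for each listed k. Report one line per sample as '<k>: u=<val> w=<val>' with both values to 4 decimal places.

k=0: b·v=0.651×1.145=0.7454; √(2b)=1.1411; u=(0.7454+13.054)/1.1411=12.0936, w=(0.7454−13.054)/1.1411=-10.7871
k=1: b·v=0.651×1.325=0.8626; √(2b)=1.1411; u=(0.8626+(-32.402))/1.1411=-27.6407, w=(0.8626−(-32.402))/1.1411=29.1525
k=2: b·v=0.651×2.014=1.3111; √(2b)=1.1411; u=(1.3111+(-4.391))/1.1411=-2.6992, w=(1.3111−(-4.391))/1.1411=4.9972

0: u=12.0936 w=-10.7871
1: u=-27.6407 w=29.1525
2: u=-2.6992 w=4.9972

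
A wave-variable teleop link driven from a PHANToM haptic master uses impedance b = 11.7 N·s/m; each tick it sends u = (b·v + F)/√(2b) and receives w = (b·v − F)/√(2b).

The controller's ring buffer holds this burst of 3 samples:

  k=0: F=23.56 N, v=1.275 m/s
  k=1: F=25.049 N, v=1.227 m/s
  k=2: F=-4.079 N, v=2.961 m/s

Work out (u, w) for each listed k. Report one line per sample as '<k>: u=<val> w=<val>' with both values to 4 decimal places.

k=0: b·v=11.7×1.275=14.9175; √(2b)=4.8374; u=(14.9175+23.56)/4.8374=7.9542, w=(14.9175−23.56)/4.8374=-1.7866
k=1: b·v=11.7×1.227=14.3559; √(2b)=4.8374; u=(14.3559+25.049)/4.8374=8.1460, w=(14.3559−25.049)/4.8374=-2.2105
k=2: b·v=11.7×2.961=34.6437; √(2b)=4.8374; u=(34.6437+(-4.079))/4.8374=6.3185, w=(34.6437−(-4.079))/4.8374=8.0049

0: u=7.9542 w=-1.7866
1: u=8.1460 w=-2.2105
2: u=6.3185 w=8.0049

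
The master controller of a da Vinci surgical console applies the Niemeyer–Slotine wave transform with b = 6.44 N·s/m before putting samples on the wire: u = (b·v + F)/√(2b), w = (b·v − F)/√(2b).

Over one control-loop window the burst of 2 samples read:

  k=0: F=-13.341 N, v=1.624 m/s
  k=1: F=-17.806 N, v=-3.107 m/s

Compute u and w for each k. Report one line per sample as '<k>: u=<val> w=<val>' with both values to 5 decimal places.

k=0: b·v=6.44×1.624=10.45856; √(2b)=3.58887; u=(10.45856+(-13.341))/3.58887=-0.80316, w=(10.45856−(-13.341))/3.58887=6.63149
k=1: b·v=6.44×(-3.107)=-20.00908; √(2b)=3.58887; u=(-20.00908+(-17.806))/3.58887=-10.53676, w=(-20.00908−(-17.806))/3.58887=-0.61386

0: u=-0.80316 w=6.63149
1: u=-10.53676 w=-0.61386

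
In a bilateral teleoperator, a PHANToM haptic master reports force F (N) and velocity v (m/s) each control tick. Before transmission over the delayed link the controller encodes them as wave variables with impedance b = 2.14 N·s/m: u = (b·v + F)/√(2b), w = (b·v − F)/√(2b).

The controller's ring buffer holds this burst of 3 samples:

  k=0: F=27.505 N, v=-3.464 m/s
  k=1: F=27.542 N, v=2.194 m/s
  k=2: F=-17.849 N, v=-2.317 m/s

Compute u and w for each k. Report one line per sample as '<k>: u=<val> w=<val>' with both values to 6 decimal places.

0: u=9.711854 w=-16.878233
1: u=15.582419 w=-11.043437
2: u=-11.024363 w=6.230916

k=0: b·v=2.14×(-3.464)=-7.412960; √(2b)=2.068816; u=(-7.412960+27.505)/2.068816=9.711854, w=(-7.412960−27.505)/2.068816=-16.878233
k=1: b·v=2.14×2.194=4.695160; √(2b)=2.068816; u=(4.695160+27.542)/2.068816=15.582419, w=(4.695160−27.542)/2.068816=-11.043437
k=2: b·v=2.14×(-2.317)=-4.958380; √(2b)=2.068816; u=(-4.958380+(-17.849))/2.068816=-11.024363, w=(-4.958380−(-17.849))/2.068816=6.230916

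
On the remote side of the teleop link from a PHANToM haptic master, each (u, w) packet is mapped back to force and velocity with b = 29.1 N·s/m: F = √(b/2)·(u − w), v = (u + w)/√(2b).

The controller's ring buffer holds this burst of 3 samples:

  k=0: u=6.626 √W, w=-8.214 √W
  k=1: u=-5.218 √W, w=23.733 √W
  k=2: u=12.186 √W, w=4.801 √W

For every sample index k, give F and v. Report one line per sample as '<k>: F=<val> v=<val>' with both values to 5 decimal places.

0: F=56.60638 v=-0.20816
1: F=-110.43203 v=2.42696
2: F=28.16969 v=2.22667

k=0: u−w=14.84000, u+w=-1.58800; √(b/2)=3.81445, √(2b)=7.62889; F=3.81445×14.84=56.60638, v=-1.58800/7.62889=-0.20816
k=1: u−w=-28.95100, u+w=18.51500; √(b/2)=3.81445, √(2b)=7.62889; F=3.81445×(-28.951)=-110.43203, v=18.51500/7.62889=2.42696
k=2: u−w=7.38500, u+w=16.98700; √(b/2)=3.81445, √(2b)=7.62889; F=3.81445×7.385=28.16969, v=16.98700/7.62889=2.22667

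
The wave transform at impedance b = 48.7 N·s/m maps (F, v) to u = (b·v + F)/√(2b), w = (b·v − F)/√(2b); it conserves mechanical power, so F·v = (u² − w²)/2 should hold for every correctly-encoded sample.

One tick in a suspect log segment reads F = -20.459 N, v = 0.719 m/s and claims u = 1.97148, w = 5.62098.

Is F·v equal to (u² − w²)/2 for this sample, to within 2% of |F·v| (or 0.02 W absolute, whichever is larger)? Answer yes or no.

no

F·v = (-20.459)×0.719 = -14.7100 W.
(u² − w²)/2 = (3.8867 − 31.5954)/2 = -13.8543 W.
|Δ| = 0.8557;  2% of max(1, |F·v|) = 0.2942.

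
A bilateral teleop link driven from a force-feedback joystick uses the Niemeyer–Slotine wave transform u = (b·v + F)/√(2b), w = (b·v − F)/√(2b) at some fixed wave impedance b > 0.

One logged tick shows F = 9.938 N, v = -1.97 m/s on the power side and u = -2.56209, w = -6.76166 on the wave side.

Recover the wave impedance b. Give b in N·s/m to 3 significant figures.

b = 11.2 N·s/m

u + w = -9.32375;  u + w = √(2b)·v, so √(2b) = -9.32375/(-1.97) = 4.73287.
b = (√(2b))²/2 = 22.40004/2 = 11.20002.
(Check via u − w = 2F/√(2b): u − w = 4.19957, 2F/√(2b) = 4.19957.)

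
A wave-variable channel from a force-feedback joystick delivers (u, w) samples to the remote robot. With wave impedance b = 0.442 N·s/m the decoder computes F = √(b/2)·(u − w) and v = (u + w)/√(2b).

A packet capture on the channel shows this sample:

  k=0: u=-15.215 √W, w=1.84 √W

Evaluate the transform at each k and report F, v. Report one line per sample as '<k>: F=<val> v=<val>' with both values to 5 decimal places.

0: F=-8.01766 v=-14.22550

k=0: u−w=-17.05500, u+w=-13.37500; √(b/2)=0.47011, √(2b)=0.94021; F=0.47011×(-17.055)=-8.01766, v=-13.37500/0.94021=-14.22550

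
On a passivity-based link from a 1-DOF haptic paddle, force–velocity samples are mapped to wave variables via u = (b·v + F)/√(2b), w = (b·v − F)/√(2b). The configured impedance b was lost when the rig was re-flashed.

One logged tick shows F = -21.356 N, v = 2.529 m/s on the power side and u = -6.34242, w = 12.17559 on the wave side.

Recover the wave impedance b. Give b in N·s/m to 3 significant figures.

b = 2.66 N·s/m

u + w = 5.8332;  u + w = √(2b)·v, so √(2b) = 5.8332/2.529 = 2.3065.
b = (√(2b))²/2 = 5.3200/2 = 2.6600.
(Check via u − w = 2F/√(2b): u − w = -18.5180, 2F/√(2b) = -18.5180.)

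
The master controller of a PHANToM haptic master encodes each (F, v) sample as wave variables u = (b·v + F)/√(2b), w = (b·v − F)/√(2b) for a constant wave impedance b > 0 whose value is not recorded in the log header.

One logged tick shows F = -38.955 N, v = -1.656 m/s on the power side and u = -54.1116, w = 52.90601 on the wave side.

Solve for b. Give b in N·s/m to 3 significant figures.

u + w = -1.20559;  u + w = √(2b)·v, so √(2b) = -1.20559/(-1.656) = 0.72801.
b = (√(2b))²/2 = 0.53000/2 = 0.26500.
(Check via u − w = 2F/√(2b): u − w = -107.01761, 2F/√(2b) = -107.01728.)

b = 0.265 N·s/m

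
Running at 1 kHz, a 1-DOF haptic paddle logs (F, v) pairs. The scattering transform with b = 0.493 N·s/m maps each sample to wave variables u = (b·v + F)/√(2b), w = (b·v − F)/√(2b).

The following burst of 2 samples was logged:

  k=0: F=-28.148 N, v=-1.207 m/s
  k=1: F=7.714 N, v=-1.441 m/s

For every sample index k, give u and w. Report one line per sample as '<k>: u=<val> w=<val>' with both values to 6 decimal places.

0: u=-28.946390 w=27.747869
1: u=7.053133 w=-8.484010

k=0: b·v=0.493×(-1.207)=-0.595051; √(2b)=0.992975; u=(-0.595051+(-28.148))/0.992975=-28.946390, w=(-0.595051−(-28.148))/0.992975=27.747869
k=1: b·v=0.493×(-1.441)=-0.710413; √(2b)=0.992975; u=(-0.710413+7.714)/0.992975=7.053133, w=(-0.710413−7.714)/0.992975=-8.484010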